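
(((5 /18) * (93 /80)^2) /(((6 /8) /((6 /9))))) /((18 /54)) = 1.00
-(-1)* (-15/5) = -3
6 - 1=5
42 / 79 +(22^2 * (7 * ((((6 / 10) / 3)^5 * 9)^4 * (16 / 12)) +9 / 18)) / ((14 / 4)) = 3674507145796120642 / 52738189697265625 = 69.67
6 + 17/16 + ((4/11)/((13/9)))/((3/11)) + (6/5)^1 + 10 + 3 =23073/1040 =22.19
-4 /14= -2 /7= -0.29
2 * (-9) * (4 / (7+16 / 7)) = -7.75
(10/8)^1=5/4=1.25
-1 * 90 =-90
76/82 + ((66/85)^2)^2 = 2761587926/2140225625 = 1.29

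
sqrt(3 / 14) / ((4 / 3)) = 0.35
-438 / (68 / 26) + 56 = -111.47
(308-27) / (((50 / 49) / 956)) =263263.28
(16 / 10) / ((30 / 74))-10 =-454 / 75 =-6.05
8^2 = 64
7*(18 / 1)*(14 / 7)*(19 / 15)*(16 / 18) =283.73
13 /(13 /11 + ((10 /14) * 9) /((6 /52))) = 77 /337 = 0.23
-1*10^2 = -100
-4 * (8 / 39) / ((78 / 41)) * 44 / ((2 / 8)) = -115456 / 1521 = -75.91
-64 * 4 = -256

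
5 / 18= 0.28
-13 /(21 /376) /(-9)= 25.86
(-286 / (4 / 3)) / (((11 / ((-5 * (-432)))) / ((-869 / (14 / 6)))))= 109806840 / 7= 15686691.43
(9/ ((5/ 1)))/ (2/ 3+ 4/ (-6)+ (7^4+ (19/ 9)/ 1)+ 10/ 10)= 81/ 108185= 0.00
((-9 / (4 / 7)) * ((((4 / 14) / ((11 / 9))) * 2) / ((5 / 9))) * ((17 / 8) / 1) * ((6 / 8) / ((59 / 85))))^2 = 399478353849 / 431309824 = 926.20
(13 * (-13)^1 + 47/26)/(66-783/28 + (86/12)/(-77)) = -2008314/455767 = -4.41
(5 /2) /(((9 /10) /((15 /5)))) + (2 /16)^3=12803 /1536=8.34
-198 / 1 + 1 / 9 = -1781 / 9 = -197.89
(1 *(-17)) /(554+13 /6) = -102 /3337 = -0.03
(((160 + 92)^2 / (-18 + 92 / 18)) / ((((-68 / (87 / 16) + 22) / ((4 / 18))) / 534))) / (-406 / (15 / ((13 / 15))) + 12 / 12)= 817500600 / 298127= 2742.12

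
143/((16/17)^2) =161.43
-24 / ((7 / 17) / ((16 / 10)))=-93.26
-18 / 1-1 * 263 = -281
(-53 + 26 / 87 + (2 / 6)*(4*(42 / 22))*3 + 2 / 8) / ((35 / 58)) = -171551 / 2310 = -74.26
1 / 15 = 0.07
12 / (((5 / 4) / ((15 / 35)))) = 144 / 35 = 4.11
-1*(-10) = 10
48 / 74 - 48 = -1752 / 37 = -47.35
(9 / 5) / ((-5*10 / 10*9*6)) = -1 / 150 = -0.01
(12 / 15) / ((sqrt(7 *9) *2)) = 2 *sqrt(7) / 105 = 0.05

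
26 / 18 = 13 / 9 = 1.44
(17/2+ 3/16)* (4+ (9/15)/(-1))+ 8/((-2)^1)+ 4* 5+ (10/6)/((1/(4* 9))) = 8443/80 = 105.54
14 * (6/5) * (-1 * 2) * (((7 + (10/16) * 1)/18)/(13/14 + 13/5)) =-2989/741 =-4.03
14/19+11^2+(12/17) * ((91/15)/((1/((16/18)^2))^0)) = 203521/1615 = 126.02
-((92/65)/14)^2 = -2116/207025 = -0.01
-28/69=-0.41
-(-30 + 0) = 30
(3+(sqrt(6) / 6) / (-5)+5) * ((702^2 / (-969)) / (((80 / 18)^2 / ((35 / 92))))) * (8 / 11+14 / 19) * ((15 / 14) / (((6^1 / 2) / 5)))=-149689215 / 730664+9979281 * sqrt(6) / 11690624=-202.78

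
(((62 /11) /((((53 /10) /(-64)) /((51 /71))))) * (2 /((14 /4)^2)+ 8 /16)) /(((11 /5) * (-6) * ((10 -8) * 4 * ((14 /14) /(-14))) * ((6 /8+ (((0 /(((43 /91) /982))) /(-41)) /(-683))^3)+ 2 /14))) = -2192320 /455323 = -4.81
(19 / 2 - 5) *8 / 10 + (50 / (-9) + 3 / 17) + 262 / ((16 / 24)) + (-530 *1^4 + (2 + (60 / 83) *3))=-8547088 / 63495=-134.61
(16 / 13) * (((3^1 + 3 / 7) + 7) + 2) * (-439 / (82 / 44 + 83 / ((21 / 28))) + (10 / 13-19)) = -2974510512 / 8786141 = -338.55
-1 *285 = -285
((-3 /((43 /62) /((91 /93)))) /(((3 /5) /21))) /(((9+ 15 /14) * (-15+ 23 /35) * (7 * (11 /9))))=668850 /5579981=0.12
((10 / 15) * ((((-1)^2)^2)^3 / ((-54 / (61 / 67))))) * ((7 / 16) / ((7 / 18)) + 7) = -3965 / 43416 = -0.09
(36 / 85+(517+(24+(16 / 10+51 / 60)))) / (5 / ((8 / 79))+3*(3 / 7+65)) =2588838 / 1169345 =2.21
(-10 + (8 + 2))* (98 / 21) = 0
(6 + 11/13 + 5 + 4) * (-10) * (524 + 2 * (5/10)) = -1081500/13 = -83192.31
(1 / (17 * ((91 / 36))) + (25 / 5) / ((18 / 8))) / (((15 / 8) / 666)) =18508288 / 23205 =797.60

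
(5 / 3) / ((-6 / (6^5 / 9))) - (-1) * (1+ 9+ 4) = -226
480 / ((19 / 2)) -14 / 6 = 2747 / 57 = 48.19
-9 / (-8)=9 / 8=1.12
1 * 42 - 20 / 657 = 27574 / 657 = 41.97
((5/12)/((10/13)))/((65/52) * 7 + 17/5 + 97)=65/13098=0.00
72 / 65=1.11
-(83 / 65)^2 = -6889 / 4225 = -1.63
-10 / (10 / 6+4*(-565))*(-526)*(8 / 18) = -4208 / 4065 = -1.04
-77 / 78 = -0.99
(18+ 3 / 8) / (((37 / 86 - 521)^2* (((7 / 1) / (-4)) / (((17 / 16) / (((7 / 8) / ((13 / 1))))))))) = -408629 / 668087787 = -0.00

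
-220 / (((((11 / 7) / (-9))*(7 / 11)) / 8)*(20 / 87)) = 68904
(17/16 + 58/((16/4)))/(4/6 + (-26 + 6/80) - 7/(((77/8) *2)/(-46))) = -1.82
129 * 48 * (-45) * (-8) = 2229120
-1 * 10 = -10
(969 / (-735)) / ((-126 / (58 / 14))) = 0.04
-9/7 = -1.29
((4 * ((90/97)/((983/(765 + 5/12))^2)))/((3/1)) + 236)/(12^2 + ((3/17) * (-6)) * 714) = -133143547853/344176681176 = -0.39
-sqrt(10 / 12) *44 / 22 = -sqrt(30) / 3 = -1.83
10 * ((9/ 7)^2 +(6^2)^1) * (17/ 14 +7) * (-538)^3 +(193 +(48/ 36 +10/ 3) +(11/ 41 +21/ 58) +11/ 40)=-23570790220524475849/ 48939240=-481633760976.36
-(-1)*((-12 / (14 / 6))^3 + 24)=-112.02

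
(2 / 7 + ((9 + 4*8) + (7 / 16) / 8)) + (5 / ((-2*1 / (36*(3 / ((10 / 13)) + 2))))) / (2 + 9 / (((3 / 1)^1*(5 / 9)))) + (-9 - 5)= -1472491 / 33152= -44.42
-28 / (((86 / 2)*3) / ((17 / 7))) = -68 / 129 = -0.53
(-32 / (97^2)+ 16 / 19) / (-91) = -149936 / 16268161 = -0.01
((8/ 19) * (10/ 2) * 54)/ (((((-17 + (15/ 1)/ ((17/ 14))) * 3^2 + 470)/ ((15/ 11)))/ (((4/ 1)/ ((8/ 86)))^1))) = 23684400/ 1521311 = 15.57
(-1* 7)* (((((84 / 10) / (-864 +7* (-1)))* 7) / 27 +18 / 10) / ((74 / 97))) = -47837587 / 2900430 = -16.49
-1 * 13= -13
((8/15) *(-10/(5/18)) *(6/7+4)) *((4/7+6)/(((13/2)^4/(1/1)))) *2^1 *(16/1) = -76873728/6997445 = -10.99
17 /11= 1.55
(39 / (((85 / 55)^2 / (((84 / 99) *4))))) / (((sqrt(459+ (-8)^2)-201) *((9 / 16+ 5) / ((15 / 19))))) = -0.04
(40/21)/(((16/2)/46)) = 10.95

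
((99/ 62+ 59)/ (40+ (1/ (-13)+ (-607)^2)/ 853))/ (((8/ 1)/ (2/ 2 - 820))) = -4874380641/ 370823488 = -13.14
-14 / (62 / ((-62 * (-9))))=-126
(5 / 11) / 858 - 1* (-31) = 292583 / 9438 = 31.00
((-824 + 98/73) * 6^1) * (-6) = 2161944/73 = 29615.67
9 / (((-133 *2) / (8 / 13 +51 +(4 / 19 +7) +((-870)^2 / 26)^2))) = -12245687263755 / 427063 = -28674193.89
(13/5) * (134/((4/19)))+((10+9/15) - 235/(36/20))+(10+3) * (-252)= -31339/18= -1741.06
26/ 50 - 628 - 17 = -16112/ 25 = -644.48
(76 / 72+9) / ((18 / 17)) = 3077 / 324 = 9.50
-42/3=-14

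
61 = 61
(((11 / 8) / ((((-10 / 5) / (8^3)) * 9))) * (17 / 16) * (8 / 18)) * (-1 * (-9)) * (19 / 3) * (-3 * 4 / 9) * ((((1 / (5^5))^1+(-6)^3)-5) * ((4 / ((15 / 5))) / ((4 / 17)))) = -148317796352 / 84375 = -1757840.55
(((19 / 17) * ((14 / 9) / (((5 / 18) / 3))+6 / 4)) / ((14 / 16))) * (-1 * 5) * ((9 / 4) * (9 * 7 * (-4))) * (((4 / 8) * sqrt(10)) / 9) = 11642.02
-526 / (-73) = 526 / 73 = 7.21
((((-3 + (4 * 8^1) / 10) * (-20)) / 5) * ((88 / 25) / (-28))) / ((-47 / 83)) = -7304 / 41125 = -0.18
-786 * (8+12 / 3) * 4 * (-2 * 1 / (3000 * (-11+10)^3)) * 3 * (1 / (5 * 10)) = -4716 / 3125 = -1.51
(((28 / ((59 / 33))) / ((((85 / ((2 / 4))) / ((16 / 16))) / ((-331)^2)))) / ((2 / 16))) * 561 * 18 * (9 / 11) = 196799603616 / 295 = 667117300.39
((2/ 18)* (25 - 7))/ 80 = 1/ 40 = 0.02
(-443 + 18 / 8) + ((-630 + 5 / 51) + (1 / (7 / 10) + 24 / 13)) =-1067.38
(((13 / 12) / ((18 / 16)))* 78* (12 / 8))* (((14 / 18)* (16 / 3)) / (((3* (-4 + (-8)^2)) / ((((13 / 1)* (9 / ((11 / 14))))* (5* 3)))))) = 1722448 / 297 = 5799.49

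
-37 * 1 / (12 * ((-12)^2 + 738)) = -37 / 10584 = -0.00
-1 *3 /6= -1 /2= -0.50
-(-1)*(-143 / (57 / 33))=-1573 / 19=-82.79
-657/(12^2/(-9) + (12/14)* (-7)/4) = 37.54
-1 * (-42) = 42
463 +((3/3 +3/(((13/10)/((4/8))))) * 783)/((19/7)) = 1084.33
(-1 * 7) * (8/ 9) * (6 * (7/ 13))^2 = -10976/ 169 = -64.95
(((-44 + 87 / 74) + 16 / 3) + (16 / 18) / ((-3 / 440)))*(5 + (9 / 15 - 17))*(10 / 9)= 6372353 / 2997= 2126.24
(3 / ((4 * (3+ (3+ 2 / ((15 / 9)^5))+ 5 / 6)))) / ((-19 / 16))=-225000 / 2489779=-0.09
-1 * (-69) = 69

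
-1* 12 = -12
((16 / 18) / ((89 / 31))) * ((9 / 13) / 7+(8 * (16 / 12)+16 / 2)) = 1270504 / 218673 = 5.81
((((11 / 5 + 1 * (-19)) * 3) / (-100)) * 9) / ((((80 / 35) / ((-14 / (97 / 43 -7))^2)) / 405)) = 3236358321 / 462400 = 6999.04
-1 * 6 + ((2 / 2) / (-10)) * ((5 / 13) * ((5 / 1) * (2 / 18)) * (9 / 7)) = -1097 / 182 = -6.03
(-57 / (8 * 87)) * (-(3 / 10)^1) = 57 / 2320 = 0.02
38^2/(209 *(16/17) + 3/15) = 7.33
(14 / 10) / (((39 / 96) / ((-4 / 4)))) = -224 / 65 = -3.45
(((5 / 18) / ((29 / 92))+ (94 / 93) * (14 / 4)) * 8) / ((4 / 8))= 572048 / 8091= 70.70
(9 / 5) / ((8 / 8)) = 1.80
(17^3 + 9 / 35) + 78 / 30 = 34411 / 7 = 4915.86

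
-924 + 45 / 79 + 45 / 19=-1382514 / 1501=-921.06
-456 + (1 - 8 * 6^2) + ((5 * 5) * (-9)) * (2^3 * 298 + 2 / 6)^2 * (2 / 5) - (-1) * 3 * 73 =-511654614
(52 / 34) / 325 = 2 / 425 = 0.00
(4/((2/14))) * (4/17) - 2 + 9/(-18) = 139/34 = 4.09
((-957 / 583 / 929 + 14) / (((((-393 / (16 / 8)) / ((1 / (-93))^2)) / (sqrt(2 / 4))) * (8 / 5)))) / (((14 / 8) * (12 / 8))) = -3446155 * sqrt(2) / 3514546759689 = -0.00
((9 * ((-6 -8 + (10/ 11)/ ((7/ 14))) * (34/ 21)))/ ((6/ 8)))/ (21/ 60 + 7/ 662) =-120642880/ 183799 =-656.38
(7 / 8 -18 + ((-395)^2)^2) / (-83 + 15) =-194750404863 / 544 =-357997067.76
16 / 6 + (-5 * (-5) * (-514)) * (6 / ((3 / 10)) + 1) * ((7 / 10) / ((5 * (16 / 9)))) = -1019905 / 48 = -21248.02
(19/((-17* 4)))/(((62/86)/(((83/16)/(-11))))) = 0.18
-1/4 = -0.25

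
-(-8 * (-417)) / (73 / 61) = -203496 / 73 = -2787.62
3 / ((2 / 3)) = 4.50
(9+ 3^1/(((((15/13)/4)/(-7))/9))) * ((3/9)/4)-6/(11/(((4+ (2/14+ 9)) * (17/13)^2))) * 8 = -151.92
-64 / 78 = -0.82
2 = 2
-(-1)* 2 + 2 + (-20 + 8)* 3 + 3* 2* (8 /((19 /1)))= -560 /19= -29.47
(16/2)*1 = 8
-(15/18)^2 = -25/36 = -0.69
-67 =-67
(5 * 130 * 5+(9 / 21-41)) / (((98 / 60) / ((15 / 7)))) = 10109700 / 2401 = 4210.62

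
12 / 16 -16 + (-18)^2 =1235 / 4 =308.75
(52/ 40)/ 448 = 13/ 4480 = 0.00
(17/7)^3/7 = 4913/2401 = 2.05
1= 1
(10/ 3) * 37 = 370/ 3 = 123.33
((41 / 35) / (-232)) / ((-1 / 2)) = 41 / 4060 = 0.01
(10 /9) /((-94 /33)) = -55 /141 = -0.39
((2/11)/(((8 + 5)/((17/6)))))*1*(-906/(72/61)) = -156587/5148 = -30.42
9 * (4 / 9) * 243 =972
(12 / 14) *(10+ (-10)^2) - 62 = 226 / 7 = 32.29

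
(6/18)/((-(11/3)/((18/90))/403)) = -403/55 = -7.33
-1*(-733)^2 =-537289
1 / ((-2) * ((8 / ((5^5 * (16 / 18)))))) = -3125 / 18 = -173.61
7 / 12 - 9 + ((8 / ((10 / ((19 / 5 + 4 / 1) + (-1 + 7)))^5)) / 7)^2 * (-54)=-1775.14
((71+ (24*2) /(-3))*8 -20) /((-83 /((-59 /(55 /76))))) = 376656 /913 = 412.55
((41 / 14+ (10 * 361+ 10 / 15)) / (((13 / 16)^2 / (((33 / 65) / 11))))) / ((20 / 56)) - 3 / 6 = 77651827 / 109850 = 706.89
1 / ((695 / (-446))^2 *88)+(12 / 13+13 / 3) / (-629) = -958540651 / 260679898050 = -0.00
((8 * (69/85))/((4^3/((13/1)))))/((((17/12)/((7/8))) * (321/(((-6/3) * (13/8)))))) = -81627/9895360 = -0.01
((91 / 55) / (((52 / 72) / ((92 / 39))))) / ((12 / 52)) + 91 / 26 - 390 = -39939 / 110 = -363.08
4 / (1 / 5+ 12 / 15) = 4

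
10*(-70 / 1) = -700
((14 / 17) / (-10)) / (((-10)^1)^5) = 7 / 8500000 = 0.00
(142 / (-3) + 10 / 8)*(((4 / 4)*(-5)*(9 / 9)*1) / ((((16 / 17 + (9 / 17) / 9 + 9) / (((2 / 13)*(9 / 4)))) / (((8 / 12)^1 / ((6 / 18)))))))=1659 / 104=15.95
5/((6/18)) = 15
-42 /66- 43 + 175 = 1445 /11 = 131.36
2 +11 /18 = 47 /18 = 2.61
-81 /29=-2.79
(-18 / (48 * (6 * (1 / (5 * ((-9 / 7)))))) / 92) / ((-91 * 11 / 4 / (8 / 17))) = -45 / 5479474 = -0.00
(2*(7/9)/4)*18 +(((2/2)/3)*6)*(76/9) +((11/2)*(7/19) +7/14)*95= 2375/9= 263.89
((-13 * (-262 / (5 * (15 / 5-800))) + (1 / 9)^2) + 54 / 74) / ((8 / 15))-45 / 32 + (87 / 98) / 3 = -1649837255 / 1248446304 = -1.32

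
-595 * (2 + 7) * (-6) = 32130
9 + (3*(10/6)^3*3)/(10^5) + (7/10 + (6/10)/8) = 23461/2400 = 9.78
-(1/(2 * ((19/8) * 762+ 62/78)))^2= -6084/79775178025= -0.00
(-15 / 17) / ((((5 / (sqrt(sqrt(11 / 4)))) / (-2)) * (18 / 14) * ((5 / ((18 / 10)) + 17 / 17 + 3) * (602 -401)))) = 7 * 11^(1 / 4) * sqrt(2) / 69479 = 0.00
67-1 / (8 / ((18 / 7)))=1867 / 28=66.68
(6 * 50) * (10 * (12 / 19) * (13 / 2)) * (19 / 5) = 46800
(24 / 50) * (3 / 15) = 12 / 125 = 0.10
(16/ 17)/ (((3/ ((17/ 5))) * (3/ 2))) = 32/ 45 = 0.71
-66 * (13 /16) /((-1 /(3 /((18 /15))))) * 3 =6435 /16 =402.19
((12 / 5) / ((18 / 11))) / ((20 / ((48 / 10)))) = 44 / 125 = 0.35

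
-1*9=-9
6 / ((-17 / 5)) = -30 / 17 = -1.76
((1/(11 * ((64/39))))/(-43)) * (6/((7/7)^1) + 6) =-117/7568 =-0.02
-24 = -24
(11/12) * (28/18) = 77/54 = 1.43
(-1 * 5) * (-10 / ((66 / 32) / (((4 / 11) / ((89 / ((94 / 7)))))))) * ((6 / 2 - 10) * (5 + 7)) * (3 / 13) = -3609600 / 139997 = -25.78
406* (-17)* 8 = -55216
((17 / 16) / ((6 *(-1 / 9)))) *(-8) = 51 / 4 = 12.75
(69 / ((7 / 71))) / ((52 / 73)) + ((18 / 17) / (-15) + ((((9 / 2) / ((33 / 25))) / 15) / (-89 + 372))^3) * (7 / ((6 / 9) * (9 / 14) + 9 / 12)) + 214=36840805656004880797 / 30801481886114940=1196.07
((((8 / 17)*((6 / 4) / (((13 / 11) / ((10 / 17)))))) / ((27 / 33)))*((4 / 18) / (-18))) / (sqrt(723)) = -4840*sqrt(723) / 660063573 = -0.00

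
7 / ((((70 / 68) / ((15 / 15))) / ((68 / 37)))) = 12.50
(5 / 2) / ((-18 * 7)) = -0.02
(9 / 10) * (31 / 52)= 279 / 520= 0.54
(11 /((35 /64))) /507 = 704 /17745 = 0.04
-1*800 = -800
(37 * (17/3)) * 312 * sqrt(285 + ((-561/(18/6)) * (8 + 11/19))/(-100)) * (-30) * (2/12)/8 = -8177 * sqrt(10867639)/38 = -709378.47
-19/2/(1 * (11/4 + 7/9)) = -342/127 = -2.69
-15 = -15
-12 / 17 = -0.71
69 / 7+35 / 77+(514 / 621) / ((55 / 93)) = 84848 / 7245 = 11.71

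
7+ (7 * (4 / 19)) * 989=27825 / 19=1464.47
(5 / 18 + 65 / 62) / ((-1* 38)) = -185 / 5301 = -0.03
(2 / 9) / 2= 0.11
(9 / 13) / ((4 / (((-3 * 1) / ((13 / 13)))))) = -27 / 52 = -0.52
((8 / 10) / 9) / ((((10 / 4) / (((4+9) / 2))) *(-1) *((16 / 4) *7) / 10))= -26 / 315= -0.08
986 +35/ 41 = 40461/ 41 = 986.85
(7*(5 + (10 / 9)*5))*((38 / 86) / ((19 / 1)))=665 / 387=1.72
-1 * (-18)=18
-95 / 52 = -1.83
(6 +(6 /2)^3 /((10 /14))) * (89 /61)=19491 /305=63.90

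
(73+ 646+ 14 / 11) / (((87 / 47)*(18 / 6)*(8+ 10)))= 124127 / 17226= 7.21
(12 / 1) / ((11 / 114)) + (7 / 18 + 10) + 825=190031 / 198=959.75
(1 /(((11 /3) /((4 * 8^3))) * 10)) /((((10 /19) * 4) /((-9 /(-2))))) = 32832 /275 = 119.39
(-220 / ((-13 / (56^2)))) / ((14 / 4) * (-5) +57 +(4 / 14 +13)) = 9658880 / 9607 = 1005.40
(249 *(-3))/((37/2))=-1494/37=-40.38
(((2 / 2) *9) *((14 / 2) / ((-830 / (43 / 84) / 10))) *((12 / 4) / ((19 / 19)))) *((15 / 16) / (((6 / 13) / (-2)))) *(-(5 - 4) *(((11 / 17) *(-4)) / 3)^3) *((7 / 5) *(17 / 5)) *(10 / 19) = 10416406 / 1367259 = 7.62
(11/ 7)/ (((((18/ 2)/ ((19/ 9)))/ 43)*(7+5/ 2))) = 946/ 567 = 1.67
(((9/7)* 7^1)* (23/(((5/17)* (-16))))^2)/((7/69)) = 94939101/44800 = 2119.18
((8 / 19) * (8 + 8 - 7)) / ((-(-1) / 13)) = 936 / 19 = 49.26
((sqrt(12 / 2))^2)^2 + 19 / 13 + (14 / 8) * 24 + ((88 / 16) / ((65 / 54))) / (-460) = 2375603 / 29900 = 79.45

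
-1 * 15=-15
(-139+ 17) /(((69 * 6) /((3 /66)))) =-0.01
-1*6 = -6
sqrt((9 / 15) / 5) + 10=sqrt(3) / 5 + 10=10.35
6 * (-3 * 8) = -144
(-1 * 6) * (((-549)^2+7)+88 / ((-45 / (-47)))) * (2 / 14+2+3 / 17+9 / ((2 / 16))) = -4705526848 / 35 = -134443624.23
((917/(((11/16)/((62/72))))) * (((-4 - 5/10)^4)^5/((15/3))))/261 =4266740197587794012667/418119680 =10204590698978.33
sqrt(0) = 0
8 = 8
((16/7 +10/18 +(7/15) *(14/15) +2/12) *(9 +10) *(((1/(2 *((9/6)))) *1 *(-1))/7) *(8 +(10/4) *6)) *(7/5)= -4740139/47250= -100.32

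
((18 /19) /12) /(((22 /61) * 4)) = 183 /3344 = 0.05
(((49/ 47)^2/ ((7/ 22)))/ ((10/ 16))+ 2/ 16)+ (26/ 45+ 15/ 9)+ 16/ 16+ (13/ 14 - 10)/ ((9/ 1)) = 43571231/ 5566680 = 7.83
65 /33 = 1.97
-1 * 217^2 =-47089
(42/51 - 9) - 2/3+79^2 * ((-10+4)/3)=-637033/51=-12490.84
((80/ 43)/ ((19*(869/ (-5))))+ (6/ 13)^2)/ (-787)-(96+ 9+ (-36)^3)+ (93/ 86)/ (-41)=360450712728443593/ 7743140191358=46550.97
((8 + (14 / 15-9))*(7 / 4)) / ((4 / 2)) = -7 / 120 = -0.06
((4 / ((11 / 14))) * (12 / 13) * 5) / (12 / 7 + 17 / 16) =376320 / 44473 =8.46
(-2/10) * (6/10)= -0.12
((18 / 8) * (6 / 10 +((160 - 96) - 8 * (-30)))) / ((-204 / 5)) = -4569 / 272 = -16.80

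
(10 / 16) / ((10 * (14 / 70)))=5 / 16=0.31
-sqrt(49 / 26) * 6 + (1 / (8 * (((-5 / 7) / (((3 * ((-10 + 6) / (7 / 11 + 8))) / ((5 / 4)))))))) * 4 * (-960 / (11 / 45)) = -290304 / 95- 21 * sqrt(26) / 13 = -3064.07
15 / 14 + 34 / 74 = 793 / 518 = 1.53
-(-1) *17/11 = 17/11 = 1.55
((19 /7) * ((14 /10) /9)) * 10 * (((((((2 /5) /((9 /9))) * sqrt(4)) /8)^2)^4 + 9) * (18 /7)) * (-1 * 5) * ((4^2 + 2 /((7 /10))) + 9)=-666900000741 /49000000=-13610.20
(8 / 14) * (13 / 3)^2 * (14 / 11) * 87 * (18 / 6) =39208 / 11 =3564.36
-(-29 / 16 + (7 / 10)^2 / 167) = 120879 / 66800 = 1.81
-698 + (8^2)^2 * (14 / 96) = -302 / 3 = -100.67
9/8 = 1.12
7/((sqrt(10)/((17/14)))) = 17 * sqrt(10)/20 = 2.69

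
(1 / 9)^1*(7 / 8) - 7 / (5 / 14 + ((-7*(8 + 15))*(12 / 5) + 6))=221501 / 1915416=0.12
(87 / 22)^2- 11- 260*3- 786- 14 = -762475 / 484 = -1575.36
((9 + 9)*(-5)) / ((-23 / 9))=810 / 23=35.22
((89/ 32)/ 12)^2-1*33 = -4858127/ 147456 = -32.95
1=1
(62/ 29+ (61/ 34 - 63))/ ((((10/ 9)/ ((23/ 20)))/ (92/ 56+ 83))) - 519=-3143816259/ 552160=-5693.67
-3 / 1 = -3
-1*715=-715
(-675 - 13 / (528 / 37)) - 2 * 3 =-360049 / 528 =-681.91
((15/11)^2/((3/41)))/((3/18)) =152.48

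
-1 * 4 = -4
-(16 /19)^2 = -256 /361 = -0.71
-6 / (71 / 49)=-294 / 71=-4.14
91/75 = 1.21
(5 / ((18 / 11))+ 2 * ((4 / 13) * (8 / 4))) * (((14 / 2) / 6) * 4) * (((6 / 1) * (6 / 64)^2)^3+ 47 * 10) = 442901192289703 / 47110422528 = 9401.34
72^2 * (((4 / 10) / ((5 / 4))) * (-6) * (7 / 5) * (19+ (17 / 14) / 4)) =-33623424 / 125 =-268987.39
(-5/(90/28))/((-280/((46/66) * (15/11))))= 0.01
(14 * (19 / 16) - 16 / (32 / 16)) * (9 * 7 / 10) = 4347 / 80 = 54.34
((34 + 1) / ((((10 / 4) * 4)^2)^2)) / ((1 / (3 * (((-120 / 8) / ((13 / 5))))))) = -63 / 1040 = -0.06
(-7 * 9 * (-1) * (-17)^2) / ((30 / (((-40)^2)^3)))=2485862400000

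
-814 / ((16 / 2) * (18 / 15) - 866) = 2035 / 2141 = 0.95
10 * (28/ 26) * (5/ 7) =100/ 13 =7.69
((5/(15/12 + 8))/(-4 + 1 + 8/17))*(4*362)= -492320/1591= -309.44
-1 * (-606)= 606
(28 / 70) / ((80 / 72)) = 0.36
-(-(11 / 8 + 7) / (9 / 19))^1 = 1273 / 72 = 17.68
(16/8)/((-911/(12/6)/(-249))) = 996/911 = 1.09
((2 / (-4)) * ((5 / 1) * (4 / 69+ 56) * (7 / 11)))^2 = 4581936100 / 576081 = 7953.63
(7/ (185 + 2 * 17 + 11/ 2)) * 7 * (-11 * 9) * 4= -38808/ 449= -86.43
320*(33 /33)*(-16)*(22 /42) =-56320 /21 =-2681.90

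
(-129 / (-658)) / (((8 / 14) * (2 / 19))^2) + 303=2148831 / 6016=357.19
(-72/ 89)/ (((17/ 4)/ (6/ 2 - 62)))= 16992/ 1513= 11.23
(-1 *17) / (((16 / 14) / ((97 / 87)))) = -11543 / 696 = -16.58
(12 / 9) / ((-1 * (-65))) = 4 / 195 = 0.02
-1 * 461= -461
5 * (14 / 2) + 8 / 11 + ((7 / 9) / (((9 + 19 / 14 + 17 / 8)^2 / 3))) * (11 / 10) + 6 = 41.74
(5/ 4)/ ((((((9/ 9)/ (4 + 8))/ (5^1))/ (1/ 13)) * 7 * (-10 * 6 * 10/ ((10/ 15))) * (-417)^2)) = -1/ 189886788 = -0.00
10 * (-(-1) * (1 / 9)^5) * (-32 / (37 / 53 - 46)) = 16960 / 141776649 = 0.00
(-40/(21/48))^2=409600/49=8359.18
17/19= 0.89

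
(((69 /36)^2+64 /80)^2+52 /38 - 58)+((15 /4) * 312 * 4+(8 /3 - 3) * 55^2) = 35803771579 /9849600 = 3635.05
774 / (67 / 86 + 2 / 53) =1175964 / 1241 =947.59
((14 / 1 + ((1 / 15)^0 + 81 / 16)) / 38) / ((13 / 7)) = 2247 / 7904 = 0.28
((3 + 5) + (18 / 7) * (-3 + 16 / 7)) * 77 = 3322 / 7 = 474.57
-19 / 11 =-1.73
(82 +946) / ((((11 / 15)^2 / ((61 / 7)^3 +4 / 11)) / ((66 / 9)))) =9281659.99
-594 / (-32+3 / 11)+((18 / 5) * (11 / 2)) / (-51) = 18.33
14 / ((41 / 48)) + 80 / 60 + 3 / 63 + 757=667078 / 861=774.77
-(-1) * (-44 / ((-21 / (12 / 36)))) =44 / 63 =0.70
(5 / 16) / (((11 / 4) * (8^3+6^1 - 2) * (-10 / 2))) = -1 / 22704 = -0.00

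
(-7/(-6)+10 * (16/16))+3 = 85/6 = 14.17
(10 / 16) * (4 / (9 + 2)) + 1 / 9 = 67 / 198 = 0.34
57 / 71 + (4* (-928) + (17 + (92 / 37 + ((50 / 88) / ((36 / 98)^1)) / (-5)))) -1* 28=-7739814175 / 2080584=-3720.02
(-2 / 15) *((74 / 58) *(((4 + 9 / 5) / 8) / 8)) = -37 / 2400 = -0.02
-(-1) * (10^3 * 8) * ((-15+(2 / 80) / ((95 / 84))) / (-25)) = 455328 / 95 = 4792.93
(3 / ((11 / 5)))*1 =1.36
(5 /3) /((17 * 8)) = 5 /408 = 0.01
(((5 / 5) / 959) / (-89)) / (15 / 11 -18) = 11 / 15619233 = 0.00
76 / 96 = 19 / 24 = 0.79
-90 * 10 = -900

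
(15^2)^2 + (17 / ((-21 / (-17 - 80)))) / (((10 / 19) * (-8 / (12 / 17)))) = 50611.84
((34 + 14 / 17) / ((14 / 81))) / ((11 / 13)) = 311688 / 1309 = 238.11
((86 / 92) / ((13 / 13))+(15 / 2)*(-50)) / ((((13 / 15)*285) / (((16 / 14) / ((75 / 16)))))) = -1101248 / 2982525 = -0.37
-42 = -42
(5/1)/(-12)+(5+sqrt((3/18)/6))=19/4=4.75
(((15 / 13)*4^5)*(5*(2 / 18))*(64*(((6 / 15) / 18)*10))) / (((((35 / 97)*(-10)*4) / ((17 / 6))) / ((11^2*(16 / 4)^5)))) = -1673770565632 / 7371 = -227075100.48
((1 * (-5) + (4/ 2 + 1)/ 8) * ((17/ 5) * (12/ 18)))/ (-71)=0.15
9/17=0.53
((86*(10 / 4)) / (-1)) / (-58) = 215 / 58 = 3.71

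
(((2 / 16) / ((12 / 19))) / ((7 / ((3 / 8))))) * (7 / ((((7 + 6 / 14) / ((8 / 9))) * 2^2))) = 133 / 59904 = 0.00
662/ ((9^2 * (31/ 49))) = 32438/ 2511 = 12.92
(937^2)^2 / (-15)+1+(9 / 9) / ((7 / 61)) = -5395806953707 / 105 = -51388637654.35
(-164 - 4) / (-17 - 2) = 168 / 19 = 8.84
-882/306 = -49/17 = -2.88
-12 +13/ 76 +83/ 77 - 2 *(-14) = 100941/ 5852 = 17.25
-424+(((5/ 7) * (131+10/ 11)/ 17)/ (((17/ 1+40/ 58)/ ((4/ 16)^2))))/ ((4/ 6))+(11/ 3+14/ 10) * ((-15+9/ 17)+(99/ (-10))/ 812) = -2582771024249/ 5193064800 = -497.35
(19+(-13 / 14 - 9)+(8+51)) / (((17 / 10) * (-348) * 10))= -953 / 82824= -0.01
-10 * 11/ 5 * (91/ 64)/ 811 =-1001/ 25952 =-0.04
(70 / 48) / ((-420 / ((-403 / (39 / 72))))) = 31 / 12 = 2.58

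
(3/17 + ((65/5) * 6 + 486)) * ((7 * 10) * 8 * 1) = 5370960/17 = 315938.82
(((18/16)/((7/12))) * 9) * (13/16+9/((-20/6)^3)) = 276777/28000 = 9.88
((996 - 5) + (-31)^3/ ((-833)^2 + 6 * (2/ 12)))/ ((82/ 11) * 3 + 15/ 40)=43.58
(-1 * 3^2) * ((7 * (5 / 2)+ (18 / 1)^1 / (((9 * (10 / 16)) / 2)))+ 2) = -2331 / 10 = -233.10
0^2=0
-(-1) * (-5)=-5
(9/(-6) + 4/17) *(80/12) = -430/51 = -8.43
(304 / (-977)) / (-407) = 304 / 397639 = 0.00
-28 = -28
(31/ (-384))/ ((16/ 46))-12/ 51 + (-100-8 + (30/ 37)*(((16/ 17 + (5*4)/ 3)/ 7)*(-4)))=-1514809099/ 13526016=-111.99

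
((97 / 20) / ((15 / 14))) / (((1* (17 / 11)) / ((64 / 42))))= 17072 / 3825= 4.46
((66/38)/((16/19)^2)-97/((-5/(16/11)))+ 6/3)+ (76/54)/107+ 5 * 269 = 56040077213/40677120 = 1377.68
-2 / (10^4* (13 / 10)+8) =-1 / 6504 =-0.00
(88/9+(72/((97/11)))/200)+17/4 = 1228189/87300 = 14.07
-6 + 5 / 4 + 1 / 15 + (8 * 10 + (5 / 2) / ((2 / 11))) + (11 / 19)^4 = 174328471 / 1954815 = 89.18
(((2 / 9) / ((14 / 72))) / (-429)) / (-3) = 8 / 9009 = 0.00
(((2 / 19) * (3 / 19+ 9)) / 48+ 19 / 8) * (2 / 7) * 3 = 20751 / 10108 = 2.05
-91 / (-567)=13 / 81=0.16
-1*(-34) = 34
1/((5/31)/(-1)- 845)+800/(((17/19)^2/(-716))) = -5417656968959/7571800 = -715504.50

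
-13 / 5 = -2.60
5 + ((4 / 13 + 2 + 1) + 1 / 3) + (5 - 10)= 3.64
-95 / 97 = -0.98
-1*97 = -97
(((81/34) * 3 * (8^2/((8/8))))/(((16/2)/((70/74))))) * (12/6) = 68040/629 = 108.17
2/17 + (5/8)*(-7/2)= -563/272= -2.07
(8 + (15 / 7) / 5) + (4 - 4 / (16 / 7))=299 / 28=10.68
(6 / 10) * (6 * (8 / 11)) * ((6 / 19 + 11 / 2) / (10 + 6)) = 1989 / 2090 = 0.95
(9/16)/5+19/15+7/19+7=39889/4560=8.75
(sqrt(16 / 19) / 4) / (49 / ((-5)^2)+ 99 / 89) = 2225* sqrt(19) / 129884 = 0.07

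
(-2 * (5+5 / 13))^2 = 19600 / 169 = 115.98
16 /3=5.33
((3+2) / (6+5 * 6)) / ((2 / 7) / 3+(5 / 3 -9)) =-35 / 1824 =-0.02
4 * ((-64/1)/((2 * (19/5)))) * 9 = -5760/19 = -303.16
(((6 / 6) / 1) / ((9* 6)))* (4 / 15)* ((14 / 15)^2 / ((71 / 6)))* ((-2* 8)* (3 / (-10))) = 6272 / 3594375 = 0.00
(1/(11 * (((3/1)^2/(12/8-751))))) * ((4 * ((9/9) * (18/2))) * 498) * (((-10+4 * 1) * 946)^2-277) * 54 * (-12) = 2833507271547255.27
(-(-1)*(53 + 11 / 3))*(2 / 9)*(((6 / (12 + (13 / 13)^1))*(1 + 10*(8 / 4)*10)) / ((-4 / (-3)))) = 11390 / 13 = 876.15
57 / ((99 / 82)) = 1558 / 33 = 47.21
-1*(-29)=29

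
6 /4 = 3 /2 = 1.50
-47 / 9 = -5.22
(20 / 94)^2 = 0.05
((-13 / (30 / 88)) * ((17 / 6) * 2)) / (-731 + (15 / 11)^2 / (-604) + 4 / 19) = 0.30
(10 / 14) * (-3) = -15 / 7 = -2.14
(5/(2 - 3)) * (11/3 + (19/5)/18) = -349/18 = -19.39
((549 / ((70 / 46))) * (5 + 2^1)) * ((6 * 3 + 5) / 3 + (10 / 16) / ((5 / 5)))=837591 / 40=20939.78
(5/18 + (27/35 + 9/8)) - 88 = -216281/2520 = -85.83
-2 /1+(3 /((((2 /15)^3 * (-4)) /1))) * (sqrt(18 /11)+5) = -50689 /32-30375 * sqrt(22) /352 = -1988.78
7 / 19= 0.37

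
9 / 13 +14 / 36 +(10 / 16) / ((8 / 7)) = 12191 / 7488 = 1.63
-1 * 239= -239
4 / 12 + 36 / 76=46 / 57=0.81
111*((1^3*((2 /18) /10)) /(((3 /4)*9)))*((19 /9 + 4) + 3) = 6068 /3645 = 1.66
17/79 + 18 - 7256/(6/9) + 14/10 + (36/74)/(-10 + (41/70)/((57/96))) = -52874996347/4866795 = -10864.44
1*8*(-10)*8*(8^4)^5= -737869762948382064640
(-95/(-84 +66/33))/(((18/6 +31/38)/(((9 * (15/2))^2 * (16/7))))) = 26316900/8323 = 3161.95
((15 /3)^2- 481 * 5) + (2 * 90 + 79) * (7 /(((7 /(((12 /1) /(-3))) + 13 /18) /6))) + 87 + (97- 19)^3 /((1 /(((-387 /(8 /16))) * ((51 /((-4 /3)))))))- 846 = 14049335513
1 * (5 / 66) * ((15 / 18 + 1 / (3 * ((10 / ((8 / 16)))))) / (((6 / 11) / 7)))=119 / 144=0.83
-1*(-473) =473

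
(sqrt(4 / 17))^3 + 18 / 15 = 8 * sqrt(17) / 289 + 6 / 5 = 1.31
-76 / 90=-38 / 45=-0.84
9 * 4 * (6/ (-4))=-54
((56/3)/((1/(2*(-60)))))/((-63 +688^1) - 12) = -3.65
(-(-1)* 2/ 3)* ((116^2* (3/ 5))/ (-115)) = -26912/ 575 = -46.80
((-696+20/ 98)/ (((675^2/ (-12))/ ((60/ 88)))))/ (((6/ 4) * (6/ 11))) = 68188/ 4465125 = 0.02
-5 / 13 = -0.38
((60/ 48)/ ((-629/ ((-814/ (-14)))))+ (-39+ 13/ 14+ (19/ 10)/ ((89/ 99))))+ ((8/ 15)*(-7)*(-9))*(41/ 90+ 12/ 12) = 40774847/ 3177300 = 12.83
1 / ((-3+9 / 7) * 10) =-7 / 120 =-0.06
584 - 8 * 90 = -136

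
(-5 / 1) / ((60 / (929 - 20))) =-303 / 4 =-75.75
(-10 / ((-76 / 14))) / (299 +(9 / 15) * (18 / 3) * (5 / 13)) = 91 / 14839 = 0.01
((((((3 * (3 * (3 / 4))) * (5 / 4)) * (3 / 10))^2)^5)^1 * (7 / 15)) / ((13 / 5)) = 28367886071132833869 / 14636698788954112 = 1938.13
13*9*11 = 1287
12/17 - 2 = -22/17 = -1.29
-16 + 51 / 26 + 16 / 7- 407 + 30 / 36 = -114092 / 273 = -417.92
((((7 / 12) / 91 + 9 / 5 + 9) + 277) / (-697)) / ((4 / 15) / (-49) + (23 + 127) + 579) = -10999961 / 19419933884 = -0.00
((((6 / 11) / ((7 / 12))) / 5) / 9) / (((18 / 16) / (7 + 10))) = 1088 / 3465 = 0.31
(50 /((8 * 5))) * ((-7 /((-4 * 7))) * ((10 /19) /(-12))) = -25 /1824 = -0.01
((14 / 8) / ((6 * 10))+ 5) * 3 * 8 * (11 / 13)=13277 / 130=102.13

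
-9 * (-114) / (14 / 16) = 8208 / 7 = 1172.57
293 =293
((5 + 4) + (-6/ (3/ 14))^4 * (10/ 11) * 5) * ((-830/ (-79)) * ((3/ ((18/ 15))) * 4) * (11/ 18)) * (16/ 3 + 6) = 4336412048900/ 2133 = 2033010805.86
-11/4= -2.75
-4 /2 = -2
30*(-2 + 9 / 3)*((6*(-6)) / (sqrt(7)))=-408.20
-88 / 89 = -0.99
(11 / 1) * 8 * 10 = 880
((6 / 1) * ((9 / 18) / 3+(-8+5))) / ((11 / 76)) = -1292 / 11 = -117.45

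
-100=-100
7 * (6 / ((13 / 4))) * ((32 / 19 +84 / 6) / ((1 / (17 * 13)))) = 851088 / 19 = 44794.11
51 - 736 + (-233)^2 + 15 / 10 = 53605.50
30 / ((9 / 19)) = 190 / 3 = 63.33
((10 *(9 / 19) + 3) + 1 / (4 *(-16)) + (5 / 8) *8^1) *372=1438617 / 304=4732.29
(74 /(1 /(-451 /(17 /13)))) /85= -433862 /1445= -300.25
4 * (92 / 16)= 23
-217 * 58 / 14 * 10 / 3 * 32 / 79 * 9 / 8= -107880 / 79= -1365.57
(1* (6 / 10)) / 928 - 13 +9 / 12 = -12.25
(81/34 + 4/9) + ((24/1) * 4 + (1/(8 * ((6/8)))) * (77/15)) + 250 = 29723/85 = 349.68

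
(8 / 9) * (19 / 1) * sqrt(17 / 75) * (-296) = -44992 * sqrt(51) / 135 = -2380.05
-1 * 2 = -2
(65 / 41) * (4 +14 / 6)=1235 / 123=10.04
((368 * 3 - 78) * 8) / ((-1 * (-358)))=22.93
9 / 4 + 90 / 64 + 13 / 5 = 1001 / 160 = 6.26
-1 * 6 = -6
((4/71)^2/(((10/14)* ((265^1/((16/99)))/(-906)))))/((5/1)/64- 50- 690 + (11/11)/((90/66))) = 34635776/10427536428815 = 0.00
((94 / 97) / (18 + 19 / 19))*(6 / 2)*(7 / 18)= 329 / 5529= 0.06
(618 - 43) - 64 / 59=33861 / 59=573.92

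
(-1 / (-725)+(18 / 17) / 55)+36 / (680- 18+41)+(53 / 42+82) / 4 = 334446654313 / 16011949800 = 20.89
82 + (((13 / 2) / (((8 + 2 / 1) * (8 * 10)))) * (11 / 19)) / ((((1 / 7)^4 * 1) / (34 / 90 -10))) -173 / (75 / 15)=-83824319 / 1368000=-61.28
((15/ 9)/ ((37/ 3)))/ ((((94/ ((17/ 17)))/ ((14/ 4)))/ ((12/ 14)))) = 15/ 3478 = 0.00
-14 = -14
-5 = -5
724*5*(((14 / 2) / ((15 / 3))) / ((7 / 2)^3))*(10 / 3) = 57920 / 147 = 394.01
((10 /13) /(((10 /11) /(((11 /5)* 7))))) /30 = 847 /1950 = 0.43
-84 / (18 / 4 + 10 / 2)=-168 / 19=-8.84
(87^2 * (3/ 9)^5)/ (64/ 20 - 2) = 4205/ 162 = 25.96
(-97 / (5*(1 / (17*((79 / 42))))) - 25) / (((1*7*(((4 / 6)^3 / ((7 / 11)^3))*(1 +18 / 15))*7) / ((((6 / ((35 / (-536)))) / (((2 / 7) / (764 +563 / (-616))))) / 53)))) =2174320272393 / 90188560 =24108.60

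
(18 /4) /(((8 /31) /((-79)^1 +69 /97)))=-1059363 /776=-1365.16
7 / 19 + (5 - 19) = -259 / 19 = -13.63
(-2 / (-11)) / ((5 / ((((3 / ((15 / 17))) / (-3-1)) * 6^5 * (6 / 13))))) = -396576 / 3575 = -110.93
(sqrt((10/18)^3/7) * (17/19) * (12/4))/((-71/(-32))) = 2720 * sqrt(35)/84987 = 0.19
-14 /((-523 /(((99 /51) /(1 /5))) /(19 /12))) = 7315 /17782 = 0.41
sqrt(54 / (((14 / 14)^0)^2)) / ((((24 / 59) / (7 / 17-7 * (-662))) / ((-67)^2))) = 20866286035 * sqrt(6) / 136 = 375821717.74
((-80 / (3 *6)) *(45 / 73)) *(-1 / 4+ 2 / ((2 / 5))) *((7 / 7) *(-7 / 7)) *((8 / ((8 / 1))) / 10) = 95 / 73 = 1.30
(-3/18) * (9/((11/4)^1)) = -6/11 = -0.55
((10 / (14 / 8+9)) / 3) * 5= 200 / 129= 1.55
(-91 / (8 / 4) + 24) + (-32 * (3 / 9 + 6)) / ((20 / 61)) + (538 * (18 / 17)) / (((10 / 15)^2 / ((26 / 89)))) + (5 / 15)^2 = -36097481 / 136170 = -265.09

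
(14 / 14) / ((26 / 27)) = 27 / 26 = 1.04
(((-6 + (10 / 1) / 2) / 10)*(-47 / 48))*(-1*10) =-47 / 48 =-0.98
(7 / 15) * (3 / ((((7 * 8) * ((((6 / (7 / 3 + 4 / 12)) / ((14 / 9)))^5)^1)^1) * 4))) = 17210368 / 17433922005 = 0.00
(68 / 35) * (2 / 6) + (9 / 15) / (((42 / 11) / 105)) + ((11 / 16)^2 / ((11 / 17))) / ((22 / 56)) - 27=-53713 / 6720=-7.99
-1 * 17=-17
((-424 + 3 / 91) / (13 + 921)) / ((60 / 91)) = -38581 / 56040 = -0.69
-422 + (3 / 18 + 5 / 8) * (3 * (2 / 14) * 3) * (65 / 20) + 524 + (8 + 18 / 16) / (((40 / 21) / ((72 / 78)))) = 1597671 / 14560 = 109.73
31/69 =0.45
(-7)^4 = 2401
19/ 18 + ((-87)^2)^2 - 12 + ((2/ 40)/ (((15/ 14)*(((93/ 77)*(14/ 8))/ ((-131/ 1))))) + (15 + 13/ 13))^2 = 5574381010020077/ 97301250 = 57289921.87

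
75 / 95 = 15 / 19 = 0.79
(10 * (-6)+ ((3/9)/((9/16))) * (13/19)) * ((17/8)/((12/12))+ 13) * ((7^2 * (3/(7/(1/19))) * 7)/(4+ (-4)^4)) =-45315347/1689480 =-26.82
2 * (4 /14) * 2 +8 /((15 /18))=376 /35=10.74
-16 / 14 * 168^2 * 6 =-193536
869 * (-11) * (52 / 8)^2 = -1615471 / 4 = -403867.75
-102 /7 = -14.57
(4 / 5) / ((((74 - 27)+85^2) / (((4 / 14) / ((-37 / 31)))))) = -31 / 1177155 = -0.00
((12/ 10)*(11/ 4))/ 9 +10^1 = 311/ 30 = 10.37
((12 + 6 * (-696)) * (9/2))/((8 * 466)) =-9369/1864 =-5.03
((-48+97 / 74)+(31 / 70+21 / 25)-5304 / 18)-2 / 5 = -6613688 / 19425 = -340.47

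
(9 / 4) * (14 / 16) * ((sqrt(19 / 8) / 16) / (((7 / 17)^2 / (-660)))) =-429165 * sqrt(38) / 3584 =-738.16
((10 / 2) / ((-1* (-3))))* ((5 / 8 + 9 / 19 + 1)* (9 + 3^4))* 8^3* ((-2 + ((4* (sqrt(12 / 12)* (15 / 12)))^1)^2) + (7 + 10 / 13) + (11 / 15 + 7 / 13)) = 1275591680 / 247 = 5164338.79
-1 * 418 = -418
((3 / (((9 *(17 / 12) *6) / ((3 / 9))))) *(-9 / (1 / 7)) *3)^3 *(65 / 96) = -200655 / 19652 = -10.21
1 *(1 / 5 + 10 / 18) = 34 / 45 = 0.76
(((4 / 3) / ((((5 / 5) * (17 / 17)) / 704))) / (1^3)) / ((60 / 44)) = 688.36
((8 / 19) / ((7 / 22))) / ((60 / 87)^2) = 9251 / 3325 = 2.78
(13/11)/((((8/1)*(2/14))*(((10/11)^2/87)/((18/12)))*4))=261261/6400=40.82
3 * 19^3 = 20577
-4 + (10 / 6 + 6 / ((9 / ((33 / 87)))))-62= -5575 / 87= -64.08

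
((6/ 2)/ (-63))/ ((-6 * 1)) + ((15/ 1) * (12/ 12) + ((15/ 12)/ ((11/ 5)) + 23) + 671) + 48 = 2100001/ 2772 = 757.58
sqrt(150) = 5 * sqrt(6) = 12.25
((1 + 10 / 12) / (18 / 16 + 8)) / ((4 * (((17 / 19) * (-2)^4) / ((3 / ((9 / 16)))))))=209 / 11169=0.02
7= 7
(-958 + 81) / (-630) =877 / 630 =1.39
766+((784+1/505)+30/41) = 32107941/20705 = 1550.73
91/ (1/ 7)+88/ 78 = 24887/ 39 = 638.13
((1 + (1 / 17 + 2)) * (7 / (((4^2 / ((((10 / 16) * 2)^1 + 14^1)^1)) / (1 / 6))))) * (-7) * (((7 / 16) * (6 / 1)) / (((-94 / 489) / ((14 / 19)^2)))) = 6517368039 / 36920192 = 176.53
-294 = -294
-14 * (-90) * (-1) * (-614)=773640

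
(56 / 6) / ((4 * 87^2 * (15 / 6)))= 14 / 113535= 0.00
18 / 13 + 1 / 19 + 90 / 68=23185 / 8398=2.76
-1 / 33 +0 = -1 / 33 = -0.03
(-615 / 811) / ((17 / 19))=-0.85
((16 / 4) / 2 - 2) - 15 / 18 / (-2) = 5 / 12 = 0.42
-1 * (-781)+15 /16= 12511 /16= 781.94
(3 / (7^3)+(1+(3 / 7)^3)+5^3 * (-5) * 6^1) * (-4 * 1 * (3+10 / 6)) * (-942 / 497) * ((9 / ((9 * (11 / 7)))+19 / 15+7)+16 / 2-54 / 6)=-4212080423296 / 4018245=-1048238.83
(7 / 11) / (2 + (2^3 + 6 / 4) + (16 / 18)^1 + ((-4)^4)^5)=18 / 31100471757443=0.00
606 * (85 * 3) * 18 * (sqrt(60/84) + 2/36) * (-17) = -47286180 * sqrt(35)/7 - 2627010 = -42591126.22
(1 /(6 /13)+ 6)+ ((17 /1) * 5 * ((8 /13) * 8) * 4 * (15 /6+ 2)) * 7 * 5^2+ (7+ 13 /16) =822537971 /624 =1318169.83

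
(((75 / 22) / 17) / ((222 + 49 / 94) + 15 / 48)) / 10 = 940 / 10445259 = 0.00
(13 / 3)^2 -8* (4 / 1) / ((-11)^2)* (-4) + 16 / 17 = 384641 / 18513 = 20.78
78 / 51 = 26 / 17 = 1.53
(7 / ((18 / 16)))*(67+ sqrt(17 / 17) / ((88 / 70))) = 41762 / 99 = 421.84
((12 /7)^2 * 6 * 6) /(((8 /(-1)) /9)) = -5832 /49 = -119.02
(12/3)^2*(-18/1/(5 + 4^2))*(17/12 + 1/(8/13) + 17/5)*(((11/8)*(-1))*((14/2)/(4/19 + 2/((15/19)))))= 484671/1564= 309.89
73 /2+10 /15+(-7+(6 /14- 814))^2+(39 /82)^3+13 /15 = 272889156174941 /405255480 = 673375.61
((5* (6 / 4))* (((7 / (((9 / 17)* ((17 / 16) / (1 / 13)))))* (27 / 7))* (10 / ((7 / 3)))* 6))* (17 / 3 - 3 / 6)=334800 / 91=3679.12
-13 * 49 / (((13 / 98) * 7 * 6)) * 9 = -1029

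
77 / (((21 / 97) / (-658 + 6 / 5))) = -3504028 / 15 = -233601.87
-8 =-8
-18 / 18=-1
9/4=2.25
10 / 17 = 0.59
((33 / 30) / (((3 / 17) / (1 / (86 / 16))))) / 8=187 / 1290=0.14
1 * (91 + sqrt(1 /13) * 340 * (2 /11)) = 680 * sqrt(13) /143 + 91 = 108.15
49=49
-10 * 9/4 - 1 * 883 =-1811/2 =-905.50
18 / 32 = 9 / 16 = 0.56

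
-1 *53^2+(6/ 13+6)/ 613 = -22384837/ 7969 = -2808.99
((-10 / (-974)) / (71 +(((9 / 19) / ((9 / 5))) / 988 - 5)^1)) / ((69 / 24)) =750880 / 13877557357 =0.00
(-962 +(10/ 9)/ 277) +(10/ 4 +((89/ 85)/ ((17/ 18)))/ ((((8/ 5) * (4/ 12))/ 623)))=967013851/ 2881908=335.55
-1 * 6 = -6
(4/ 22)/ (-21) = -2/ 231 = -0.01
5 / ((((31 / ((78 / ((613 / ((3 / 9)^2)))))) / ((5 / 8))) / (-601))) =-195325 / 228036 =-0.86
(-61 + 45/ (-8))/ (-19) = 533/ 152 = 3.51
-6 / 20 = -3 / 10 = -0.30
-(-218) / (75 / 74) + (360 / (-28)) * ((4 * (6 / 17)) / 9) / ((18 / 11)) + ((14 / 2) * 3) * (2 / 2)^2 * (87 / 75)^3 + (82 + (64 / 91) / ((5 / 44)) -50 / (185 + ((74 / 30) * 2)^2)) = 334.59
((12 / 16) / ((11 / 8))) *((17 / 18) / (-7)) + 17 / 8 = 2.05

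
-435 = -435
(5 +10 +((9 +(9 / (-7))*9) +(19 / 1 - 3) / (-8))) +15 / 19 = 1492 / 133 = 11.22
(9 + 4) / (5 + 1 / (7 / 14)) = 13 / 7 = 1.86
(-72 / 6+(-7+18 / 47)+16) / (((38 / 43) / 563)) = -1667.25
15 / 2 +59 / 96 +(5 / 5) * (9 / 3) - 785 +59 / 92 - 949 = -3802715 / 2208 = -1722.24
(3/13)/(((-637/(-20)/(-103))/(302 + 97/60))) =-1876351/8281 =-226.59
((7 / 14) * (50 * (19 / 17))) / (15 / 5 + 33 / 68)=1900 / 237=8.02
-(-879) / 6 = 293 / 2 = 146.50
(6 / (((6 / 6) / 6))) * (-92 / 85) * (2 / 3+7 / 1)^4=-102981488 / 765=-134616.32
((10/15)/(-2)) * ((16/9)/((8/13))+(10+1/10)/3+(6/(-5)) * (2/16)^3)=-72037/34560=-2.08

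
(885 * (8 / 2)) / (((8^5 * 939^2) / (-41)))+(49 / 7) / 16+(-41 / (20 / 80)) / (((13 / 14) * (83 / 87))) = -479803557346441 / 2597893349376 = -184.69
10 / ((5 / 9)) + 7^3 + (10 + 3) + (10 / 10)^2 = 375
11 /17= 0.65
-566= -566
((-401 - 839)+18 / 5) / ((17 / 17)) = -6182 / 5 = -1236.40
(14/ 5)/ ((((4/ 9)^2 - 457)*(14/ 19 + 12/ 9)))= -32319/ 10915295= -0.00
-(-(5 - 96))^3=-753571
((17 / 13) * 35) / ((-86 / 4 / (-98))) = 116620 / 559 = 208.62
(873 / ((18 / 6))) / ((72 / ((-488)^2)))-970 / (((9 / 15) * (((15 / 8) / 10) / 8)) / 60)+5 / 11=-34937843 / 11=-3176167.55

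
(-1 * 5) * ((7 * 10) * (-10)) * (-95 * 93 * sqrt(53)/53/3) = -10307500 * sqrt(53)/53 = -1415844.01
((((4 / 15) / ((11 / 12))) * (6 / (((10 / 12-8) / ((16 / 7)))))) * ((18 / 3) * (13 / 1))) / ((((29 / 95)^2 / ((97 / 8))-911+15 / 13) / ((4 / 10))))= 54539117568 / 2856962414383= 0.02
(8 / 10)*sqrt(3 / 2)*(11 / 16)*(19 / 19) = 11*sqrt(6) / 40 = 0.67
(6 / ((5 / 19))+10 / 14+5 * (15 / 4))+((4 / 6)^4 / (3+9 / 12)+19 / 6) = 1547353 / 34020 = 45.48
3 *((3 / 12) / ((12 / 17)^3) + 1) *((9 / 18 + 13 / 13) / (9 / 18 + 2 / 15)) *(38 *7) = 413875 / 128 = 3233.40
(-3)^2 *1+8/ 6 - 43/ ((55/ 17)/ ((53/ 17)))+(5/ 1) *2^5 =21268/ 165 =128.90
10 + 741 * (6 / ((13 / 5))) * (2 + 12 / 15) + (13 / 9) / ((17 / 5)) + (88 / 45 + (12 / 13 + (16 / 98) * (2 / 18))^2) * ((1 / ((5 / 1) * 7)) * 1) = 469198805355001 / 97780184775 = 4798.51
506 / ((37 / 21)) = 10626 / 37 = 287.19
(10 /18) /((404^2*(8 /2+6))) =1 /2937888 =0.00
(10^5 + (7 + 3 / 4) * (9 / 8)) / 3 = 3200279 / 96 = 33336.24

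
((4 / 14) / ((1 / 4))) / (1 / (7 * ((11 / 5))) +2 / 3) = 264 / 169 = 1.56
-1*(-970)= 970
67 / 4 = 16.75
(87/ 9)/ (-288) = -0.03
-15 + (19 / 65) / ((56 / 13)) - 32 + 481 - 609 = -48981 / 280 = -174.93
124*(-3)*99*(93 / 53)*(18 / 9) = -6850008 / 53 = -129245.43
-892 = -892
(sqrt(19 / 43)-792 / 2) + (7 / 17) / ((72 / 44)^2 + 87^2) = -6167675789 / 15574941 + sqrt(817) / 43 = -395.34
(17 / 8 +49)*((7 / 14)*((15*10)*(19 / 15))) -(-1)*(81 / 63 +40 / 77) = 2992947 / 616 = 4858.68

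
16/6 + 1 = 3.67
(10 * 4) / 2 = 20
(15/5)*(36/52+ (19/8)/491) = 106797/51064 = 2.09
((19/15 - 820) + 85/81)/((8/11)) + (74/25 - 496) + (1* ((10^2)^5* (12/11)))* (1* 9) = 8747999855893631/89100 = 98181816564.46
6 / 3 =2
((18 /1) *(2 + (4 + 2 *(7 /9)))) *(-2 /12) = -68 /3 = -22.67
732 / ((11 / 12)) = 8784 / 11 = 798.55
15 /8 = 1.88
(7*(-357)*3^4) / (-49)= 4131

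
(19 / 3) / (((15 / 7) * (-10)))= -133 / 450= -0.30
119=119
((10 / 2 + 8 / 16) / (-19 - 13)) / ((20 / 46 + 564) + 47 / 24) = -759 / 2501192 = -0.00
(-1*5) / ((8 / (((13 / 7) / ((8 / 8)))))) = -1.16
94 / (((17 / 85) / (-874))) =-410780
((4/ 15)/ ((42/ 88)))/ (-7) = -176/ 2205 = -0.08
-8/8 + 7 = 6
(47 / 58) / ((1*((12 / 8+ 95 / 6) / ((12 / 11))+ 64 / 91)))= 38493 / 788162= 0.05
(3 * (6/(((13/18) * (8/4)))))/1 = 12.46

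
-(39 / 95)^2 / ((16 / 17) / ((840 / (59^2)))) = -542997 / 12566410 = -0.04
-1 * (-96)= 96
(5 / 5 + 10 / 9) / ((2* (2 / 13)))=247 / 36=6.86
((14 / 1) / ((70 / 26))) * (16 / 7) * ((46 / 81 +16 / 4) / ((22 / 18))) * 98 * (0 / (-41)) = 0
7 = 7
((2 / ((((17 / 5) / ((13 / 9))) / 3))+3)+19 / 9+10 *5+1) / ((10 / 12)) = 3590 / 51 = 70.39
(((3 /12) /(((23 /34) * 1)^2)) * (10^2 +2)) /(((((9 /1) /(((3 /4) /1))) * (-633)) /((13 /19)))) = -63869 /12724566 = -0.01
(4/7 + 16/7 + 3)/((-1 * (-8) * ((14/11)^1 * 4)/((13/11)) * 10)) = 533/31360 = 0.02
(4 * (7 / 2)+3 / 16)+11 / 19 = 4489 / 304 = 14.77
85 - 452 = -367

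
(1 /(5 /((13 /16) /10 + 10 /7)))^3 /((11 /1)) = 4835382371 /1931776000000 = 0.00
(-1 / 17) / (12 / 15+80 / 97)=-485 / 13396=-0.04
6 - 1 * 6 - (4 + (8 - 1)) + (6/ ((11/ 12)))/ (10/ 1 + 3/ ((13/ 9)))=-18061/ 1727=-10.46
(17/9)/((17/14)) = 14/9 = 1.56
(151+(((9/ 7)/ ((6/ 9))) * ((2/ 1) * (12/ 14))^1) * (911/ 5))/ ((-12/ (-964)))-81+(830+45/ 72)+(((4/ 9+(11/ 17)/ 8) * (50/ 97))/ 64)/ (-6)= 342195226595449/ 5584965120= 61270.79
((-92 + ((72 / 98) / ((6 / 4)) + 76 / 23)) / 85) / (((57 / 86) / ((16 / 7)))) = -2399744 / 670565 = -3.58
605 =605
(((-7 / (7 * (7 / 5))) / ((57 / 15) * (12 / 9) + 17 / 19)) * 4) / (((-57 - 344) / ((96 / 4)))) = 136800 / 4769093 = 0.03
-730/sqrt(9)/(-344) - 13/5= -4883/2580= -1.89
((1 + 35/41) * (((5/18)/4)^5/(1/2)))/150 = 2375/59498717184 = 0.00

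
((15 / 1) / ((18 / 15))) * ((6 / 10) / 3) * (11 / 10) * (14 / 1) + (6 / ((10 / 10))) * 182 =2261 / 2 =1130.50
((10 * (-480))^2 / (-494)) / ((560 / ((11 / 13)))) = -1584000 / 22477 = -70.47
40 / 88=5 / 11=0.45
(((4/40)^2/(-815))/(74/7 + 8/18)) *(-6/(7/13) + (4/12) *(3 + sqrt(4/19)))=639/56561000-21 *sqrt(19)/537329500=0.00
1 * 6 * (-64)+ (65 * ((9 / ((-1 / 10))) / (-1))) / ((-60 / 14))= -1749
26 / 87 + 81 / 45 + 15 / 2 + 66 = 65771 / 870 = 75.60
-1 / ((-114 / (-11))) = -11 / 114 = -0.10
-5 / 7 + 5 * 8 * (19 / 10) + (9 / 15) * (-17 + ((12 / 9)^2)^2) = 63298 / 945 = 66.98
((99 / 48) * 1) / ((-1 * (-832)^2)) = -0.00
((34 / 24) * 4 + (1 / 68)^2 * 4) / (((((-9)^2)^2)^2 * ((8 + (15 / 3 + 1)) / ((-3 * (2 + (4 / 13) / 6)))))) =-196550 / 3396257146737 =-0.00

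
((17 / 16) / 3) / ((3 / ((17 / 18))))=289 / 2592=0.11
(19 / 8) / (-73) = -0.03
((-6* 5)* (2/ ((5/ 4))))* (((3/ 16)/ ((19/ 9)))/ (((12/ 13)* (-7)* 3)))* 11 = 1287/ 532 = 2.42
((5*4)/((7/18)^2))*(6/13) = 38880/637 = 61.04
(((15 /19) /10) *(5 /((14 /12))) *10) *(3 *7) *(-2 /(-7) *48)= 129600 /133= 974.44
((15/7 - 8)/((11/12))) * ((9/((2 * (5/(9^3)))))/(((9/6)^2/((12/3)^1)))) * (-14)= 5738688/55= 104339.78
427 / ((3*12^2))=427 / 432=0.99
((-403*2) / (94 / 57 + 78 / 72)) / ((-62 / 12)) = 35568 / 623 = 57.09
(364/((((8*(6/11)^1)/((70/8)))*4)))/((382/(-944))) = -2067065/4584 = -450.93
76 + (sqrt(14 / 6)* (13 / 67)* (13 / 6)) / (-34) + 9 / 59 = 4493 / 59- 169* sqrt(21) / 41004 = 76.13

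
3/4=0.75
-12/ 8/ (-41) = 3/ 82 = 0.04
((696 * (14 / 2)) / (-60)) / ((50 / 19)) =-3857 / 125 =-30.86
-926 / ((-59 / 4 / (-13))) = -48152 / 59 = -816.14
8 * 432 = 3456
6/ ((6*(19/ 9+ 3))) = 9/ 46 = 0.20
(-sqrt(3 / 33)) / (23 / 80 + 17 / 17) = -80*sqrt(11) / 1133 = -0.23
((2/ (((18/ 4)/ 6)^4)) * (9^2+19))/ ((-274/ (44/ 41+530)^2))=-1348571238400/ 2072673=-650643.51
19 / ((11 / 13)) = 247 / 11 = 22.45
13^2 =169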